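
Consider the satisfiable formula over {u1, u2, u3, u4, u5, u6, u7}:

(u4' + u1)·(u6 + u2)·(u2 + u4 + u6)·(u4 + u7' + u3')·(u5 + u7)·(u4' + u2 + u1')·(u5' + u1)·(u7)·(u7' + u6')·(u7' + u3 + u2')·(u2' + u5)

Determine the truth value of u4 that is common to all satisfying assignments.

Suppose u4 = 0.
(u7) alone gives u7 = 1.
(u3') alone gives u3 = 0.
(u6') alone gives u6 = 0.
(u2) alone gives u2 = 1.
But (u2') is also a unit clause — contradiction.
So every satisfying assignment has u4 = True.

True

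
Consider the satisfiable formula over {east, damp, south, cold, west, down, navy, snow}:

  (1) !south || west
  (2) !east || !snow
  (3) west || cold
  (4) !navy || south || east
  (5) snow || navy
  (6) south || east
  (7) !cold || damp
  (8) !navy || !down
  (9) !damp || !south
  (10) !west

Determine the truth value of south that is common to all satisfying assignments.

Suppose south = true.
(west) alone gives west = true.
Now (!west) is unsatisfied and unit — conflict.
So every satisfying assignment has south = False.

False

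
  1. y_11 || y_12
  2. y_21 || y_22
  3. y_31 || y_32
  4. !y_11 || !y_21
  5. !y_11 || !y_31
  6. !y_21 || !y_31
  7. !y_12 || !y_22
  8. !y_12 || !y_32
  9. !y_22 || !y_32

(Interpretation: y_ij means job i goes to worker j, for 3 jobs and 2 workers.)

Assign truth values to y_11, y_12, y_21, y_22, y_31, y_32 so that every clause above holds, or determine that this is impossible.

Try y_11 = true.
The clause (!y_21) is unit, so y_21 = false.
The clause (y_22) is unit, so y_22 = true.
The clause (!y_31) is unit, so y_31 = false.
The clause (y_32) is unit, so y_32 = true.
Now (!y_32) is unsatisfied and unit — conflict.
Undo y_11 and try y_11 = false.
The clause (y_12) is unit, so y_12 = true.
The clause (!y_22) is unit, so y_22 = false.
The clause (y_21) is unit, so y_21 = true.
The clause (!y_31) is unit, so y_31 = false.
The clause (y_32) is unit, so y_32 = true.
Now (!y_32) is unsatisfied and unit — conflict.
Either choice for y_11 ends in contradiction.

UNSATISFIABLE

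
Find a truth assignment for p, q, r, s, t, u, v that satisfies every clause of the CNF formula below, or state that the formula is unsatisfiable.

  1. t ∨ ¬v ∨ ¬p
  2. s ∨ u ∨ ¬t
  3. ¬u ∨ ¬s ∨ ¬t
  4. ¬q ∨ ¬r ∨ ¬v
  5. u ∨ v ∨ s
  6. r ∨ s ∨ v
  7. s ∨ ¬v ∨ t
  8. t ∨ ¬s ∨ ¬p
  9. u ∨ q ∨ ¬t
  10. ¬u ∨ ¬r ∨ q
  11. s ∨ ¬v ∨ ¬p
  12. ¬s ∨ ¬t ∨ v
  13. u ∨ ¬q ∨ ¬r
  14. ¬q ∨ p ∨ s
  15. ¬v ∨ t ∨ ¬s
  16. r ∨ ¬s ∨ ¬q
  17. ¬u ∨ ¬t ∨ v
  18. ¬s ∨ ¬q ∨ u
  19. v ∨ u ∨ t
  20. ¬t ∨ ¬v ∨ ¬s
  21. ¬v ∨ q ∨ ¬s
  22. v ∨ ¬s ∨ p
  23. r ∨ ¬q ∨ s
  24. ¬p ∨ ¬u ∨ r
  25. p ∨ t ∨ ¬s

p: True,  q: True,  r: True,  s: False,  t: False,  u: True,  v: False

Try t = False.
Try v = False.
The clause (u) is unit, so u = True.
Try r = True.
The clause (q) is unit, so q = True.
Try s = False.
The clause (p) is unit, so p = True.
All clauses are satisfied.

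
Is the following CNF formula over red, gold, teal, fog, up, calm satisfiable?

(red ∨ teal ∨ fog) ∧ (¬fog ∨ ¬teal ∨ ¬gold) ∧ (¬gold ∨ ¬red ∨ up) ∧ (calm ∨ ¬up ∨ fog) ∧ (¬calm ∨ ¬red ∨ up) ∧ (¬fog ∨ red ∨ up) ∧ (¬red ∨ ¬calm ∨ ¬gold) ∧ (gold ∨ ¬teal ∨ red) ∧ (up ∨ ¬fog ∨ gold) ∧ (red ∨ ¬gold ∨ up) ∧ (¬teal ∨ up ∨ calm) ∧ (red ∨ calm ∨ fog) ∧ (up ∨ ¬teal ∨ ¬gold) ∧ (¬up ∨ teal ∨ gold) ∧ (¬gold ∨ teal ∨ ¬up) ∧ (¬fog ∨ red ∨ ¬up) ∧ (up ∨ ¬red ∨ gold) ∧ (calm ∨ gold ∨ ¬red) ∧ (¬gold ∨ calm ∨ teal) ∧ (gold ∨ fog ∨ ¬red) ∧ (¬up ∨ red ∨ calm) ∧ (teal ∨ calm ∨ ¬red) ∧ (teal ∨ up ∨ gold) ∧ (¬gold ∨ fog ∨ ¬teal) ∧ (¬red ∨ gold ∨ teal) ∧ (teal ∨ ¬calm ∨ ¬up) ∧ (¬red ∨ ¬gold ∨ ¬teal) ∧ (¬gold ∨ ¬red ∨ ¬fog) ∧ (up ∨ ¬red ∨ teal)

Branch on red: set red = True.
Branch on gold: set gold = False.
The clause (up) is unit, so up = True.
The clause (teal) is unit, so teal = True.
The clause (calm) is unit, so calm = True.
The clause (fog) is unit, so fog = True.
This assignment satisfies each clause.
A satisfying assignment: red ↦ True,  gold ↦ False,  teal ↦ True,  fog ↦ True,  up ↦ True,  calm ↦ True.

Yes, satisfiable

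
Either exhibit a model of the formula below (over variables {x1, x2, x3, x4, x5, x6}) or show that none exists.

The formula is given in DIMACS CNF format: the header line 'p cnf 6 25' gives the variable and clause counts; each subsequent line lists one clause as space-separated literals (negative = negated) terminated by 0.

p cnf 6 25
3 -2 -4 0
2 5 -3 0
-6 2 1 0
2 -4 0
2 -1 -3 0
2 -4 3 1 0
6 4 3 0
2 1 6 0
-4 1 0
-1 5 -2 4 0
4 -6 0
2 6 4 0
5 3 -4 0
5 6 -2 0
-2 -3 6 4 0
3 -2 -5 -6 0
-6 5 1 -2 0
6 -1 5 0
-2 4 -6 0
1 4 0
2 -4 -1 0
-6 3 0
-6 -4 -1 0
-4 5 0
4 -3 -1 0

x1 ↦ True, x2 ↦ True, x3 ↦ True, x4 ↦ True, x5 ↦ True, x6 ↦ False

Branch on x2: set x2 = True.
Branch on x3: set x3 = True.
Branch on x4: set x4 = True.
The clause (x1) is unit, so x1 = True.
The clause (¬x6) is unit, so x6 = False.
The clause (x5) is unit, so x5 = True.
This assignment satisfies each clause.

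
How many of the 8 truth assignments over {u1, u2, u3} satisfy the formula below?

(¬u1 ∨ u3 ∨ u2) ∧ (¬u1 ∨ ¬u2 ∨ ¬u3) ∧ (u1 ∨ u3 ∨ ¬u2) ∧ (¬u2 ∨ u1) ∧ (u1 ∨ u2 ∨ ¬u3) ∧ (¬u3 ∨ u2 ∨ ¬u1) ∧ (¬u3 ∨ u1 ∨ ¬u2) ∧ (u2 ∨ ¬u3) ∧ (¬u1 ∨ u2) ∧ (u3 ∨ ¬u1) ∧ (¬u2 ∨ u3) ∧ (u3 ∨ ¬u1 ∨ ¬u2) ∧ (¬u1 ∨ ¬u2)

1

There are 2^3 = 8 truth assignments over (u1, u2, u3).
Split on u3. With u3 = True, the clauses containing u3 are satisfied and ¬u3 drops from the rest; 0 of the 2^2 = 4 assignments to the other variables satisfy what remains.
With u3 = False, by the same count on the reduced clause set, 1 assignment works.
(One model: u1=F, u2=F, u3=F.)
Total: 0 + 1 = 1.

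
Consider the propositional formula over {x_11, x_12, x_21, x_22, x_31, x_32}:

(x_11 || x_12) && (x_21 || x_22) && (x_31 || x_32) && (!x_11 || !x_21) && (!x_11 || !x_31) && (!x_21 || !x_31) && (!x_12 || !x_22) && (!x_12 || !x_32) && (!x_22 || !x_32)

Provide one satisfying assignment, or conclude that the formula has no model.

Case x_11 = true:
The clause (!x_21) is unit, so x_21 = false.
The clause (x_22) is unit, so x_22 = true.
The clause (!x_31) is unit, so x_31 = false.
The clause (x_32) is unit, so x_32 = true.
But (!x_32) is also a unit clause — contradiction.
Backtrack on x_11: now try x_11 = false.
The clause (x_12) is unit, so x_12 = true.
The clause (!x_22) is unit, so x_22 = false.
The clause (x_21) is unit, so x_21 = true.
The clause (!x_31) is unit, so x_31 = false.
The clause (x_32) is unit, so x_32 = true.
But (!x_32) is also a unit clause — contradiction.
Either choice for x_11 ends in contradiction.

UNSATISFIABLE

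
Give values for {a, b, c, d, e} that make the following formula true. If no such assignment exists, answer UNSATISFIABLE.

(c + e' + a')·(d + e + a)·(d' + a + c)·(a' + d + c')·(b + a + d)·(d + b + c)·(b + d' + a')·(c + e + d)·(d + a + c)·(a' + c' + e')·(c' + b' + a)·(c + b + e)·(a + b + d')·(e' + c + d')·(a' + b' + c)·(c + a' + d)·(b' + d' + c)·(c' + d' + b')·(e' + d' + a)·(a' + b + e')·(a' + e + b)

UNSATISFIABLE

Branch on c: set c = 1.
Branch on a: set a = 0.
From the singleton clause (b'), b = 0.
From the singleton clause (d), d = 1.
But (d') is also a unit clause — contradiction.
That branch fails; take a = 1 instead.
From the singleton clause (d), d = 1.
From the singleton clause (b), b = 1.
But (b') is also a unit clause — contradiction.
Both values of a lead to a conflict.
That branch fails; take c = 0 instead.
Branch on e: set e = 0.
From the singleton clause (d), d = 1.
From the singleton clause (a), a = 1.
From the singleton clause (b), b = 1.
But (b') is also a unit clause — contradiction.
That branch fails; take e = 1 instead.
From the singleton clause (a'), a = 0.
From the singleton clause (d'), d = 0.
But (d) is also a unit clause — contradiction.
Both values of e lead to a conflict.
Both values of c lead to a conflict.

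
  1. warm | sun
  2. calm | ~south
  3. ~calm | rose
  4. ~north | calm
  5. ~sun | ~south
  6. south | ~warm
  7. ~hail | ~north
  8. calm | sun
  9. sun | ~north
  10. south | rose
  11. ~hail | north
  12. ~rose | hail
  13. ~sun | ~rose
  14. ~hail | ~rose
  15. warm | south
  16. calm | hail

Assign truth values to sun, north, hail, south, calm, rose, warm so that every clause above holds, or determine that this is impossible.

Branch on warm: set warm = 1.
Unit clause (south) forces south = 1.
Unit clause (calm) forces calm = 1.
Unit clause (rose) forces rose = 1.
Unit clause (~sun) forces sun = 0.
Unit clause (~north) forces north = 0.
Unit clause (~hail) forces hail = 0.
Now (hail) is unsatisfied and unit — conflict.
Undo warm and try warm = 0.
Unit clause (sun) forces sun = 1.
Unit clause (~south) forces south = 0.
Now (south) is unsatisfied and unit — conflict.
Both values of warm lead to a conflict.

UNSATISFIABLE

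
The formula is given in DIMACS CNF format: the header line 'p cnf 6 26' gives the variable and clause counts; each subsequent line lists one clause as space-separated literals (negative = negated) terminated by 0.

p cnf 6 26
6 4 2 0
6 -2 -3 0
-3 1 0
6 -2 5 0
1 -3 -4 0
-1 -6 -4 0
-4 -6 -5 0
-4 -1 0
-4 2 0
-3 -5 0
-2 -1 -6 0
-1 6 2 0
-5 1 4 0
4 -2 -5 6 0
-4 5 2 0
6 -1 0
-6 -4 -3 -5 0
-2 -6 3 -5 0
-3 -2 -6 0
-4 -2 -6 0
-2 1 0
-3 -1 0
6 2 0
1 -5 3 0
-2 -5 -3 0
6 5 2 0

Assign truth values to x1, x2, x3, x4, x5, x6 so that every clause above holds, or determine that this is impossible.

x1: False, x2: False, x3: False, x4: False, x5: False, x6: True

Case x3 = False:
Case x4 = False:
Case x6 = True:
Case x2 = False:
Case x5 = False:
All clauses hold; x1 can take either value.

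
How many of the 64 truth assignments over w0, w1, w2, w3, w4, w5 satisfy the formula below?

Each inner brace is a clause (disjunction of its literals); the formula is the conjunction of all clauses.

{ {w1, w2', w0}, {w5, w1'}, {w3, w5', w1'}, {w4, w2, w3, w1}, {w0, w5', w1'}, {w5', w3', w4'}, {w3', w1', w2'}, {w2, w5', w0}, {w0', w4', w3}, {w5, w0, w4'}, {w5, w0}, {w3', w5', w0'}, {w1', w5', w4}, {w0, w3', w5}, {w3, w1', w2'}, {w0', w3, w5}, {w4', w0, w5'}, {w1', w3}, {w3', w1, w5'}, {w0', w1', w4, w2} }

5

There are 2^6 = 64 truth assignments over (w0, w1, w2, w3, w4, w5).
Split on w0. With w0 = 1, the clauses containing w0 are satisfied and w0' drops from the rest; 5 of the 2^5 = 32 assignments to the other variables satisfy what remains.
With w0 = 0, by the same count on the reduced clause set, 0 assignments work.
Total: 5 + 0 = 5.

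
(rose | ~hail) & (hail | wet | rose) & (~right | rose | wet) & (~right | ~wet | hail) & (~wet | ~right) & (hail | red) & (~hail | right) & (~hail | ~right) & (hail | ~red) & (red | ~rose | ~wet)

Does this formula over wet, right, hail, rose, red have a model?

No

Suppose rose = 1.
Suppose wet = 0.
Suppose hail = 1.
From the singleton clause (right), right = 1.
Now (~right) is unsatisfied and unit — conflict.
That branch fails; take hail = 0 instead.
From the singleton clause (red), red = 1.
Now (~red) is unsatisfied and unit — conflict.
Neither hail = 1 nor hail = 0 works.
That branch fails; take wet = 1 instead.
From the singleton clause (~right), right = 0.
From the singleton clause (~hail), hail = 0.
From the singleton clause (red), red = 1.
Now (~red) is unsatisfied and unit — conflict.
Neither wet = 1 nor wet = 0 works.
That branch fails; take rose = 0 instead.
From the singleton clause (~hail), hail = 0.
From the singleton clause (wet), wet = 1.
From the singleton clause (~right), right = 0.
From the singleton clause (red), red = 1.
Now (~red) is unsatisfied and unit — conflict.
Neither rose = 1 nor rose = 0 works.
No assignment satisfies every clause.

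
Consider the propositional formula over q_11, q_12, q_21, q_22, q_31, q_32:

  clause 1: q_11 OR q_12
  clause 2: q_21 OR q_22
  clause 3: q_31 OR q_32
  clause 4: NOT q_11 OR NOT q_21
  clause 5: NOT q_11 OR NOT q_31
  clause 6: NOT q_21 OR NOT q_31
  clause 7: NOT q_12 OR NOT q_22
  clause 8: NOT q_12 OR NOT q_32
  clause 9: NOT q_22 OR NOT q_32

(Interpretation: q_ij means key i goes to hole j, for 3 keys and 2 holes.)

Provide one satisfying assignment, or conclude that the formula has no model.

Suppose q_11 = true.
Unit clause (NOT q_21) forces q_21 = false.
Unit clause (q_22) forces q_22 = true.
Unit clause (NOT q_31) forces q_31 = false.
Unit clause (q_32) forces q_32 = true.
That conflicts with the unit clause (NOT q_32).
So q_11 must be the other value — set q_11 = false.
Unit clause (q_12) forces q_12 = true.
Unit clause (NOT q_22) forces q_22 = false.
Unit clause (q_21) forces q_21 = true.
Unit clause (NOT q_31) forces q_31 = false.
Unit clause (q_32) forces q_32 = true.
That conflicts with the unit clause (NOT q_32).
Either choice for q_11 ends in contradiction.

UNSATISFIABLE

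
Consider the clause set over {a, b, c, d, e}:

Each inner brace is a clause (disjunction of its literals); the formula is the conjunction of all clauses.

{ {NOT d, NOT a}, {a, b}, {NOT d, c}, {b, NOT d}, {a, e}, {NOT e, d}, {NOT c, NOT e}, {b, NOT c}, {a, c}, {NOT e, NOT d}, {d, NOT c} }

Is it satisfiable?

Satisfiable

Case d = false:
The clause (NOT e) is unit, so e = false.
The clause (a) is unit, so a = true.
The clause (NOT c) is unit, so c = false.
Every clause is now satisfied; b is unconstrained.
A satisfying assignment: a ↦ true; b ↦ false; c ↦ false; d ↦ false; e ↦ false.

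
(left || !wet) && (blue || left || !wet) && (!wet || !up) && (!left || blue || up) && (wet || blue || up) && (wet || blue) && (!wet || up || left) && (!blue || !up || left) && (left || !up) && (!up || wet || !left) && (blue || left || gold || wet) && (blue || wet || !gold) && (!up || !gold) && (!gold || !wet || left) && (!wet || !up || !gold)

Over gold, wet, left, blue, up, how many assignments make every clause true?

6

There are 2^5 = 32 truth assignments over (gold, wet, left, blue, up).
Split on gold. With gold = true, the clauses containing gold are satisfied and !gold drops from the rest; 3 of the 2^4 = 16 assignments to the other variables satisfy what remains.
With gold = false, by the same count on the reduced clause set, 3 assignments work.
Total: 3 + 3 = 6.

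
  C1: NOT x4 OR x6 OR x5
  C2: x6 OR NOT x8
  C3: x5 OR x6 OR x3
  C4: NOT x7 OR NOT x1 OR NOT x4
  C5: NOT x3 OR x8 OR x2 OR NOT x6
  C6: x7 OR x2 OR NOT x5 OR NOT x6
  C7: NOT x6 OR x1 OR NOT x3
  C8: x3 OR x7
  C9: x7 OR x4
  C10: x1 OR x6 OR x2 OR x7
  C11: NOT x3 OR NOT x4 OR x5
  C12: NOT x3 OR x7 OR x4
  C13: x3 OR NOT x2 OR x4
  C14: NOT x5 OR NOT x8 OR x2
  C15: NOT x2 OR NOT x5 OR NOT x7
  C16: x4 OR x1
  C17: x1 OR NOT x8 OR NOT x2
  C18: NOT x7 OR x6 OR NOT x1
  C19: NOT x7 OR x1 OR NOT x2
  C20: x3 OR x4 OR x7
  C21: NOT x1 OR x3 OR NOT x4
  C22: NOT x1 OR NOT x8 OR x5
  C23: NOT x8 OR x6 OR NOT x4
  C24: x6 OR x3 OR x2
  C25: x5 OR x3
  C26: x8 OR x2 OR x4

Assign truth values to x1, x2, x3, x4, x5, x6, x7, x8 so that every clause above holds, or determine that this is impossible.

Try x6 = false.
(NOT x8) alone gives x8 = false.
Try x4 = true.
(x5) alone gives x5 = true.
Try x7 = false.
(x3) alone gives x3 = true.
Try x1 = true.
All clauses hold; x2 can take either value.

x1=true,  x2=true,  x3=true,  x4=true,  x5=true,  x6=false,  x7=false,  x8=false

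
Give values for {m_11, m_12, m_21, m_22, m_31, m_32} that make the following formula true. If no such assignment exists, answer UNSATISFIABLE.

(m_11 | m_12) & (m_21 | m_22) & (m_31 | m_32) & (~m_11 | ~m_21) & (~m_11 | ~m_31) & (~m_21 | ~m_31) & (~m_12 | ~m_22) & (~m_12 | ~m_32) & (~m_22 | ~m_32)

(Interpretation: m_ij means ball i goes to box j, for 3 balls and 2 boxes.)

UNSATISFIABLE

Suppose m_11 = 1.
From the singleton clause (~m_21), m_21 = 0.
From the singleton clause (m_22), m_22 = 1.
From the singleton clause (~m_31), m_31 = 0.
From the singleton clause (m_32), m_32 = 1.
That conflicts with the unit clause (~m_32).
That branch fails; take m_11 = 0 instead.
From the singleton clause (m_12), m_12 = 1.
From the singleton clause (~m_22), m_22 = 0.
From the singleton clause (m_21), m_21 = 1.
From the singleton clause (~m_31), m_31 = 0.
From the singleton clause (m_32), m_32 = 1.
That conflicts with the unit clause (~m_32).
Either choice for m_11 ends in contradiction.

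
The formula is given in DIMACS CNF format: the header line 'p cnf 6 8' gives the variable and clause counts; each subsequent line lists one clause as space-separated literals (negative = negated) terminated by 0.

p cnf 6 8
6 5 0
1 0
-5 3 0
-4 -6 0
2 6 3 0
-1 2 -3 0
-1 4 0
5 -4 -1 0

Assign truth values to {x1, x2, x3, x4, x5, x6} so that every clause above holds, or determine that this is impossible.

x1=True, x2=True, x3=True, x4=True, x5=True, x6=False

The clause (x1) is unit, so x1 = True.
The clause (x4) is unit, so x4 = True.
The clause (¬x6) is unit, so x6 = False.
The clause (x5) is unit, so x5 = True.
The clause (x3) is unit, so x3 = True.
The clause (x2) is unit, so x2 = True.
All clauses are satisfied.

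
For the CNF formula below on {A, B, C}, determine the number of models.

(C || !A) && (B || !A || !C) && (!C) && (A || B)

1

There are 2^3 = 8 truth assignments over (A, B, C).
Check each against the 4 clauses (columns in the order A, B, C):
  F F F  ✗ fails (A || B)
  F F T  ✗ fails (!C)
  F T F  ✓ satisfies all
  F T T  ✗ fails (!C)
  T F F  ✗ fails (C || !A)
  T F T  ✗ fails (B || !A || !C)
  T T F  ✗ fails (C || !A)
  T T T  ✗ fails (!C)
1 of the 8 rows is a model.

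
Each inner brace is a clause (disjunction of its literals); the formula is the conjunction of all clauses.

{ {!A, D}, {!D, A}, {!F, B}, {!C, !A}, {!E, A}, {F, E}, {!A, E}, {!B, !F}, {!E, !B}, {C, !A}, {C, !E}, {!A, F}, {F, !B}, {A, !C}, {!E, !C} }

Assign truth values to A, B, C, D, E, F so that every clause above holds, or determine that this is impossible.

UNSATISFIABLE

Branch on A: set A = false.
Unit clause (!D) forces D = false.
Unit clause (!E) forces E = false.
Unit clause (F) forces F = true.
Unit clause (B) forces B = true.
That conflicts with the unit clause (!B).
That branch fails; take A = true instead.
Unit clause (D) forces D = true.
Unit clause (!C) forces C = false.
That conflicts with the unit clause (C).
Neither A = true nor A = false works.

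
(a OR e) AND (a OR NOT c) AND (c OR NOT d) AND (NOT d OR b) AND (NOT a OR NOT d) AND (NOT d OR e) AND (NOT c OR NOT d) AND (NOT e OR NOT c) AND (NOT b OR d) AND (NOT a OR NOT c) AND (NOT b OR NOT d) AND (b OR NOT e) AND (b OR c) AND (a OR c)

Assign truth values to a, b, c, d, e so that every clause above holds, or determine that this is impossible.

UNSATISFIABLE

Case a = true:
(NOT d) alone gives d = false.
(NOT b) alone gives b = false.
(NOT c) alone gives c = false.
But (c) is also a unit clause — contradiction.
Backtrack on a: now try a = false.
(e) alone gives e = true.
(NOT c) alone gives c = false.
But (c) is also a unit clause — contradiction.
Neither a = true nor a = false works.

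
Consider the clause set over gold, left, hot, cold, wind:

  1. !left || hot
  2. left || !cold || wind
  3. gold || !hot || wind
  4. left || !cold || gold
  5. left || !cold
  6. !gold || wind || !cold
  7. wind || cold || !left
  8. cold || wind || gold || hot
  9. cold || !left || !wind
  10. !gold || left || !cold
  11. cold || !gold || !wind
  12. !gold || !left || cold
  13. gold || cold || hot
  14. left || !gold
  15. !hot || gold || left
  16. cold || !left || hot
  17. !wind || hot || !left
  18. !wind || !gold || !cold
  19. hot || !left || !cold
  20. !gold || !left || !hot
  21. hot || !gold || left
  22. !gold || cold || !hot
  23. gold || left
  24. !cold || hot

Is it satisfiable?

Satisfiable

Branch on left: set left = true.
From the singleton clause (hot), hot = true.
From the singleton clause (!gold), gold = false.
From the singleton clause (wind), wind = true.
From the singleton clause (cold), cold = true.
Every clause now holds.
A satisfying assignment: gold ↦ false,  left ↦ true,  hot ↦ true,  cold ↦ true,  wind ↦ true.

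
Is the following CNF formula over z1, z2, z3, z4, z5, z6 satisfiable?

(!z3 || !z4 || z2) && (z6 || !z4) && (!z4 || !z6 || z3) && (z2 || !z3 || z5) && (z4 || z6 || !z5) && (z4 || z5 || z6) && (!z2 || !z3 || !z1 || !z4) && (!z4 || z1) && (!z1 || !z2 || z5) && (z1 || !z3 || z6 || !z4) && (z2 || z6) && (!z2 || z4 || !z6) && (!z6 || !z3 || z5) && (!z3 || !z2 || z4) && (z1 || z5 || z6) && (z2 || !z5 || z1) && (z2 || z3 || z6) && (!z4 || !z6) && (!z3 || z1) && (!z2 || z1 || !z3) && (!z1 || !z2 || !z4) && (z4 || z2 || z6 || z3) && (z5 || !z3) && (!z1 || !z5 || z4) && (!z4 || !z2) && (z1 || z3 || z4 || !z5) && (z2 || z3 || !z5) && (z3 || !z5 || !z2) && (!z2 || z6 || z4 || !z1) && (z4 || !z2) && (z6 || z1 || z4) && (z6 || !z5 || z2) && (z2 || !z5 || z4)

Satisfiable

Suppose z6 = true.
From the singleton clause (!z4), z4 = false.
From the singleton clause (!z2), z2 = false.
From the singleton clause (!z5), z5 = false.
From the singleton clause (!z3), z3 = false.
No clause remains; z1 is free.
A satisfying assignment: z1=true; z2=false; z3=false; z4=false; z5=false; z6=true.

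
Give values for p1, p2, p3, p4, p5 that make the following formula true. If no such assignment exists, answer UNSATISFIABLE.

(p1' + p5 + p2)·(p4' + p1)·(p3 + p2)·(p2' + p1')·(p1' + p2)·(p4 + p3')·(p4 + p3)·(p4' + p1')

UNSATISFIABLE

Suppose p4 = 0.
(p3') alone gives p3 = 0.
That conflicts with the unit clause (p3).
Undo p4 and try p4 = 1.
(p1) alone gives p1 = 1.
That conflicts with the unit clause (p1').
Either choice for p4 ends in contradiction.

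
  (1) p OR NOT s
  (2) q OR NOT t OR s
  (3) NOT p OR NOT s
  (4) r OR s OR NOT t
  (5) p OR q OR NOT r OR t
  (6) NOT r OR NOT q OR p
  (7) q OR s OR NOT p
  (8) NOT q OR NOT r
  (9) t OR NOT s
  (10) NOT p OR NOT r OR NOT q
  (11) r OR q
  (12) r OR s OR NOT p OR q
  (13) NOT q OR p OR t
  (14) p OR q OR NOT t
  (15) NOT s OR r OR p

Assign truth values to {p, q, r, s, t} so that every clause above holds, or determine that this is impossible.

Case p = true:
From the singleton clause (NOT s), s = false.
From the singleton clause (q), q = true.
From the singleton clause (NOT r), r = false.
From the singleton clause (NOT t), t = false.
This assignment satisfies each clause.

p=true, q=true, r=false, s=false, t=false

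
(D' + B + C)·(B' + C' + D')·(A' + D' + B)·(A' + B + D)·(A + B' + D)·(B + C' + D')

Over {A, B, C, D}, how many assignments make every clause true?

6

There are 2^4 = 16 truth assignments over (A, B, C, D).
Split on D. With D = 1, the clauses containing D are satisfied and D' drops from the rest; 2 of the 2^3 = 8 assignments to the other variables satisfy what remains.
With D = 0, by the same count on the reduced clause set, 4 assignments work.
(One model: A=F, B=F, C=F, D=F.)
Total: 2 + 4 = 6.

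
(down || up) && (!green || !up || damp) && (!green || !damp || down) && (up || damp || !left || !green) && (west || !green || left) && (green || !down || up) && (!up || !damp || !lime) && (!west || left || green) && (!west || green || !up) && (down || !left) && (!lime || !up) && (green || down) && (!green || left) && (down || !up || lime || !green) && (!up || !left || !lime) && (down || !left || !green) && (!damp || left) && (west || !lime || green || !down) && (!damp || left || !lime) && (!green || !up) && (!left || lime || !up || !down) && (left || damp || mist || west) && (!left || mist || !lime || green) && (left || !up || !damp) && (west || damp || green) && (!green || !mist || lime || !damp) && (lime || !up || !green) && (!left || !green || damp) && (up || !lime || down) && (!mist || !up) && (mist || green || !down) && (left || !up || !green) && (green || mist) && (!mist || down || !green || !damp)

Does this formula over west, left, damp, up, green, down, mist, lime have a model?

Yes

Suppose down = true.
Suppose green = true.
The clause (left) is unit, so left = true.
The clause (!up) is unit, so up = false.
The clause (damp) is unit, so damp = true.
Suppose mist = false.
Every clause is now satisfied; west, lime are unconstrained.
A satisfying assignment: west ↦ true,  left ↦ true,  damp ↦ true,  up ↦ false,  green ↦ true,  down ↦ true,  mist ↦ false,  lime ↦ false.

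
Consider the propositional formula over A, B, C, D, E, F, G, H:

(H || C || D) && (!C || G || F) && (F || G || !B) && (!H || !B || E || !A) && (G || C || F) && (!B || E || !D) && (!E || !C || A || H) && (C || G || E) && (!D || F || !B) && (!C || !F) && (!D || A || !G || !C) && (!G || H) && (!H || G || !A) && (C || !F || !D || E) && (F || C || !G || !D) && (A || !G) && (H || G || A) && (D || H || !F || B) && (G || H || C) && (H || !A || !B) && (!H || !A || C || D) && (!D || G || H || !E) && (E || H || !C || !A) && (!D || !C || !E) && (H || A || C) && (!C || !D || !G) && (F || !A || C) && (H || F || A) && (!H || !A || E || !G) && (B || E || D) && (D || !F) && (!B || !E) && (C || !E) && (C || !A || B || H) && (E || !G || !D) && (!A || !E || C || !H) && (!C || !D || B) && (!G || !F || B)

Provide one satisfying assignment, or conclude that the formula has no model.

Case C = true:
(!F) alone gives F = false.
(G) alone gives G = true.
(H) alone gives H = true.
(A) alone gives A = true.
(!D) alone gives D = false.
(E) alone gives E = true.
(!B) alone gives B = false.
This assignment satisfies each clause.

A=true; B=false; C=true; D=false; E=true; F=false; G=true; H=true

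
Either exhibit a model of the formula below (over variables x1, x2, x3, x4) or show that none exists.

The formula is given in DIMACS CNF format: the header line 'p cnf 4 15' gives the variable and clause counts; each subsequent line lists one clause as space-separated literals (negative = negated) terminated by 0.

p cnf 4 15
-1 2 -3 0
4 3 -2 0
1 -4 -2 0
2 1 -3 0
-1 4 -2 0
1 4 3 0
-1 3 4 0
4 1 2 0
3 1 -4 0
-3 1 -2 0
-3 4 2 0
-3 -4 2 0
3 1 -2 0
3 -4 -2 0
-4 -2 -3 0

x1: True, x2: False, x3: False, x4: True

Suppose x1 = True.
Suppose x2 = False.
Unit clause (¬x3) forces x3 = False.
Unit clause (x4) forces x4 = True.
This assignment satisfies each clause.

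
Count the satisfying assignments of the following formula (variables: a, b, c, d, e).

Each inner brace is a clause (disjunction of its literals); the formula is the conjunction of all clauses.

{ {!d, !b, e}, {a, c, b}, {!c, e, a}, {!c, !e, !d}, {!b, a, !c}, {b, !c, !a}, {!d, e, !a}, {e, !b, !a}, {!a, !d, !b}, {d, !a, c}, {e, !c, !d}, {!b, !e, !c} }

5

There are 2^5 = 32 truth assignments over (a, b, c, d, e).
Split on b. With b = true, the clauses containing b are satisfied and !b drops from the rest; 3 of the 2^4 = 16 assignments to the other variables satisfy what remains.
With b = false, by the same count on the reduced clause set, 2 assignments work.
Total: 3 + 2 = 5.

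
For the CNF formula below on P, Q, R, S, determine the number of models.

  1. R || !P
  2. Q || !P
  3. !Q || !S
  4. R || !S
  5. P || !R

There are 2^4 = 16 truth assignments over (P, Q, R, S).
Check each against the 5 clauses (columns in the order P, Q, R, S):
  F F F F  ✓ satisfies all
  F F F T  ✗ fails (R || !S)
  F F T F  ✗ fails (P || !R)
  F F T T  ✗ fails (P || !R)
  F T F F  ✓ satisfies all
  F T F T  ✗ fails (!Q || !S)
  F T T F  ✗ fails (P || !R)
  F T T T  ✗ fails (!Q || !S)
  T F F F  ✗ fails (R || !P)
  T F F T  ✗ fails (R || !P)
  T F T F  ✗ fails (Q || !P)
  T F T T  ✗ fails (Q || !P)
  T T F F  ✗ fails (R || !P)
  T T F T  ✗ fails (R || !P)
  T T T F  ✓ satisfies all
  T T T T  ✗ fails (!Q || !S)
3 of the 16 rows are models.

3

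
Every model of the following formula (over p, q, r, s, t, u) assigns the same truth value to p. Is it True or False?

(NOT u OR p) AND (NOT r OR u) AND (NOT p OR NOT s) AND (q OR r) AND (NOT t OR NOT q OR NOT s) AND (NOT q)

Suppose p = false.
Unit clause (NOT u) forces u = false.
Unit clause (NOT r) forces r = false.
Unit clause (q) forces q = true.
Now (NOT q) is unsatisfied and unit — conflict.
So every satisfying assignment has p = True.

True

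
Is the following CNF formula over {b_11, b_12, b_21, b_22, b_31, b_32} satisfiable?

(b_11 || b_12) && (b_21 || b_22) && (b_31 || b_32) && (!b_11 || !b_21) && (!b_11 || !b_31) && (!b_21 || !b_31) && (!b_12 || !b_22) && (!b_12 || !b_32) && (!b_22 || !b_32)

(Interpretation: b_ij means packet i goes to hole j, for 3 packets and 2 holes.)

No, unsatisfiable

Branch on b_11: set b_11 = true.
The clause (!b_21) is unit, so b_21 = false.
The clause (b_22) is unit, so b_22 = true.
The clause (!b_31) is unit, so b_31 = false.
The clause (b_32) is unit, so b_32 = true.
Now (!b_32) is unsatisfied and unit — conflict.
That branch fails; take b_11 = false instead.
The clause (b_12) is unit, so b_12 = true.
The clause (!b_22) is unit, so b_22 = false.
The clause (b_21) is unit, so b_21 = true.
The clause (!b_31) is unit, so b_31 = false.
The clause (b_32) is unit, so b_32 = true.
Now (!b_32) is unsatisfied and unit — conflict.
Neither b_11 = true nor b_11 = false works.
No assignment satisfies every clause.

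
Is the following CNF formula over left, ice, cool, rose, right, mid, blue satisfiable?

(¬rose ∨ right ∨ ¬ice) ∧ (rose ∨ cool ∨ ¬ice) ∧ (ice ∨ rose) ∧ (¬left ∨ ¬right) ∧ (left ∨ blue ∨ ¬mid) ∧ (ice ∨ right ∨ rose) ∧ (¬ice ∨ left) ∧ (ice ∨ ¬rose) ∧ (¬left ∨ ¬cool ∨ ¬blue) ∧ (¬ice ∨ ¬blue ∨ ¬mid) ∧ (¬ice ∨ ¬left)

Suppose ice = True.
The clause (left) is unit, so left = True.
That conflicts with the unit clause (¬left).
Undo ice and try ice = False.
The clause (rose) is unit, so rose = True.
That conflicts with the unit clause (¬rose).
Both values of ice lead to a conflict.
No assignment satisfies every clause.

No, unsatisfiable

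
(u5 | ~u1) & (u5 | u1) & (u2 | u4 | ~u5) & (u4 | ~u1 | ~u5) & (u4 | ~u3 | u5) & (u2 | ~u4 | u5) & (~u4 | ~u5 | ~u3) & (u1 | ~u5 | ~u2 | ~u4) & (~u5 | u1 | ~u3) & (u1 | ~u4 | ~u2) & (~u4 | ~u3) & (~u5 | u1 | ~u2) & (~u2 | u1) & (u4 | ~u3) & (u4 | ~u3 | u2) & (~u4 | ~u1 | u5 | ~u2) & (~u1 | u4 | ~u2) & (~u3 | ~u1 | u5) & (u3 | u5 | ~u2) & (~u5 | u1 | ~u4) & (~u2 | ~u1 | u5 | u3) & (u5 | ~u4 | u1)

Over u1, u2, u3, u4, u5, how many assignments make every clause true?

2

There are 2^5 = 32 truth assignments over (u1, u2, u3, u4, u5).
Split on u5. With u5 = 1, the clauses containing u5 are satisfied and ~u5 drops from the rest; 2 of the 2^4 = 16 assignments to the other variables satisfy what remains.
With u5 = 0, by the same count on the reduced clause set, 0 assignments work.
(One model: u1=T, u2=F, u3=F, u4=T, u5=T.)
Total: 2 + 0 = 2.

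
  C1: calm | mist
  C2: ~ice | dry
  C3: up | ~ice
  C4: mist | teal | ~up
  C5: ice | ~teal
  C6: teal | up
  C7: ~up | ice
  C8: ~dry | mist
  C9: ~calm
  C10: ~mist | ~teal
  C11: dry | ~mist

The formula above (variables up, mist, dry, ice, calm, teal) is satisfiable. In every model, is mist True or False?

Suppose mist = 0.
(calm) alone gives calm = 1.
But (~calm) is also a unit clause — contradiction.
So every satisfying assignment has mist = True.

True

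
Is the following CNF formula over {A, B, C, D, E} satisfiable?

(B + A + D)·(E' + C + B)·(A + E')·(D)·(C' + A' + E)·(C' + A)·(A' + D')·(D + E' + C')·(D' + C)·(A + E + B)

The clause (D) is unit, so D = 1.
The clause (A') is unit, so A = 0.
The clause (E') is unit, so E = 0.
The clause (C') is unit, so C = 0.
But (C) is also a unit clause — contradiction.
No assignment satisfies every clause.

Unsatisfiable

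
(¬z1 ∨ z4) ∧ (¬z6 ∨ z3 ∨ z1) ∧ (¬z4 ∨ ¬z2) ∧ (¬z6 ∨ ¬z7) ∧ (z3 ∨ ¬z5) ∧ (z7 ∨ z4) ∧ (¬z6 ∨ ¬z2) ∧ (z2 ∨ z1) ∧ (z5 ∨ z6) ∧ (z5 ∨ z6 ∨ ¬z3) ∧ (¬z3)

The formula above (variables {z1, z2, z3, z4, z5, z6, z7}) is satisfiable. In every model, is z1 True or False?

Suppose z1 = False.
The clause (z2) is unit, so z2 = True.
The clause (¬z4) is unit, so z4 = False.
The clause (z7) is unit, so z7 = True.
The clause (¬z6) is unit, so z6 = False.
The clause (z5) is unit, so z5 = True.
The clause (z3) is unit, so z3 = True.
But (¬z3) is also a unit clause — contradiction.
So every satisfying assignment has z1 = True.

True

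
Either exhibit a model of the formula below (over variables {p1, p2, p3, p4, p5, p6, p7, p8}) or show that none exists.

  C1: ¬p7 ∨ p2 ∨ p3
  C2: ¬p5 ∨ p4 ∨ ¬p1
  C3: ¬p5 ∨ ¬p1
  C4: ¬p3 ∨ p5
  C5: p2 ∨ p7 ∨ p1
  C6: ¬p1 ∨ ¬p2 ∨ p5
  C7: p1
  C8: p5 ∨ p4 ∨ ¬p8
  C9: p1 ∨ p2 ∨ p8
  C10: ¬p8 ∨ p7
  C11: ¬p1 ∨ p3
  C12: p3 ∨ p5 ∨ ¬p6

UNSATISFIABLE

The clause (p1) is unit, so p1 = True.
The clause (¬p5) is unit, so p5 = False.
The clause (¬p3) is unit, so p3 = False.
Now (p3) is unsatisfied and unit — conflict.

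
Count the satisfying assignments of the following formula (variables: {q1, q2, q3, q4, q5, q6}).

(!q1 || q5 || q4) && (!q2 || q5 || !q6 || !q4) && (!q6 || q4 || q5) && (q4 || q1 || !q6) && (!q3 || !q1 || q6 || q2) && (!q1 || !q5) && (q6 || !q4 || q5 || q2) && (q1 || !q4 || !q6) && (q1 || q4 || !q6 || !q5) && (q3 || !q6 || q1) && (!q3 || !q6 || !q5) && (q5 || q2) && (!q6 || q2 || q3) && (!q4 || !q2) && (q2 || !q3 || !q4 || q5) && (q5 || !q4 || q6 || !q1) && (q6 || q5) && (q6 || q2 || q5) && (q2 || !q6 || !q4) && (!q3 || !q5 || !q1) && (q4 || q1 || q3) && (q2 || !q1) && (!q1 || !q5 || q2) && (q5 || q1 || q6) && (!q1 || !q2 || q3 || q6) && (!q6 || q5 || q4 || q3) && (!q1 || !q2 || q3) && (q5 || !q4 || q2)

4

There are 2^6 = 64 truth assignments over (q1, q2, q3, q4, q5, q6).
Split on q4. With q4 = true, the clauses containing q4 are satisfied and !q4 drops from the rest; 2 of the 2^5 = 32 assignments to the other variables satisfy what remains.
With q4 = false, by the same count on the reduced clause set, 2 assignments work.
Total: 2 + 2 = 4.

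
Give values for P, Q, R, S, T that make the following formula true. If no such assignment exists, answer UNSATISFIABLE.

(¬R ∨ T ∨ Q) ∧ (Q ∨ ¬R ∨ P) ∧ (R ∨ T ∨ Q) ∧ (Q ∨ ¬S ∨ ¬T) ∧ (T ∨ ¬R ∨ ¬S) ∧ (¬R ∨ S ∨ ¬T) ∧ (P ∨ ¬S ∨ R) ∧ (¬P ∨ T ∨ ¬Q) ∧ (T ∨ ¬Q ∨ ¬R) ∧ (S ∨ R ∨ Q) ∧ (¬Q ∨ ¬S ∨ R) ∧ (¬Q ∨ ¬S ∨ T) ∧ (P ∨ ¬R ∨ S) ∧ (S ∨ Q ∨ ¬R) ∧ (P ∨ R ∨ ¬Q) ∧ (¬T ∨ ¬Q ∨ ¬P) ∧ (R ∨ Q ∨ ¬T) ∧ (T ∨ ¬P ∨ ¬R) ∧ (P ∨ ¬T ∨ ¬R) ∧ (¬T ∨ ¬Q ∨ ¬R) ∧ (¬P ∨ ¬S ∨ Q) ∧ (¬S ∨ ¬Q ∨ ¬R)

UNSATISFIABLE

Case R = False:
Case T = True:
From the singleton clause (Q), Q = True.
From the singleton clause (¬S), S = False.
From the singleton clause (P), P = True.
But (¬P) is also a unit clause — contradiction.
That branch fails; take T = False instead.
From the singleton clause (Q), Q = True.
From the singleton clause (¬P), P = False.
But (P) is also a unit clause — contradiction.
Either choice for T ends in contradiction.
That branch fails; take R = True instead.
Case T = True:
From the singleton clause (S), S = True.
From the singleton clause (Q), Q = True.
But (¬Q) is also a unit clause — contradiction.
That branch fails; take T = False instead.
From the singleton clause (Q), Q = True.
But (¬Q) is also a unit clause — contradiction.
Either choice for T ends in contradiction.
Either choice for R ends in contradiction.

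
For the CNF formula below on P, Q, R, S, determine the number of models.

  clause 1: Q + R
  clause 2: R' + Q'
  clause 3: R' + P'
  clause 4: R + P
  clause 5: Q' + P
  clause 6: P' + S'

There are 2^4 = 16 truth assignments over (P, Q, R, S).
Check each against the 6 clauses (columns in the order P, Q, R, S):
  F F F F  ✗ fails (Q + R)
  F F F T  ✗ fails (Q + R)
  F F T F  ✓ satisfies all
  F F T T  ✓ satisfies all
  F T F F  ✗ fails (R + P)
  F T F T  ✗ fails (R + P)
  F T T F  ✗ fails (R' + Q')
  F T T T  ✗ fails (R' + Q')
  T F F F  ✗ fails (Q + R)
  T F F T  ✗ fails (Q + R)
  T F T F  ✗ fails (R' + P')
  T F T T  ✗ fails (R' + P')
  T T F F  ✓ satisfies all
  T T F T  ✗ fails (P' + S')
  T T T F  ✗ fails (R' + Q')
  T T T T  ✗ fails (R' + Q')
3 of the 16 rows are models.

3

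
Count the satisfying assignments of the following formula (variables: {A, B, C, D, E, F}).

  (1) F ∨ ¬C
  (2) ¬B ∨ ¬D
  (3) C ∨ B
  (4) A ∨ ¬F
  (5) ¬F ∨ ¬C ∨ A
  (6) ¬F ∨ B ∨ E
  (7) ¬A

There are 2^6 = 64 truth assignments over (A, B, C, D, E, F).
Split on D. With D = True, the clauses containing D are satisfied and ¬D drops from the rest; 0 of the 2^5 = 32 assignments to the other variables satisfy what remains.
With D = False, by the same count on the reduced clause set, 2 assignments work.
(One model: A=F, B=T, C=F, D=F, E=F, F=F.)
Total: 0 + 2 = 2.

2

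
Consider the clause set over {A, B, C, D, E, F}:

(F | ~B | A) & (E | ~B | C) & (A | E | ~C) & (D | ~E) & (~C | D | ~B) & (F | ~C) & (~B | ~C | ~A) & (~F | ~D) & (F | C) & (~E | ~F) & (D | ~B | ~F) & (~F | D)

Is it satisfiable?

Unsatisfiable

Suppose D = 1.
(~F) alone gives F = 0.
(~C) alone gives C = 0.
Now (C) is unsatisfied and unit — conflict.
Undo D and try D = 0.
(~E) alone gives E = 0.
(~F) alone gives F = 0.
(~C) alone gives C = 0.
Now (C) is unsatisfied and unit — conflict.
Either choice for D ends in contradiction.
No assignment satisfies every clause.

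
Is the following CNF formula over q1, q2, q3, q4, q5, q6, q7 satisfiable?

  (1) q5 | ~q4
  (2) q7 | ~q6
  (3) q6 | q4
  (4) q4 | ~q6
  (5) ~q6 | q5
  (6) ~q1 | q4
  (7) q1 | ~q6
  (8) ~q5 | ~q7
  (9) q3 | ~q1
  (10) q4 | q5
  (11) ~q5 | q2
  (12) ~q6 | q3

Satisfiable

Branch on q5: set q5 = 1.
From the singleton clause (~q7), q7 = 0.
From the singleton clause (~q6), q6 = 0.
From the singleton clause (q4), q4 = 1.
From the singleton clause (q2), q2 = 1.
Branch on q3: set q3 = 1.
No clause remains; q1 is free.
A satisfying assignment: q1 ↦ 1; q2 ↦ 1; q3 ↦ 1; q4 ↦ 1; q5 ↦ 1; q6 ↦ 0; q7 ↦ 0.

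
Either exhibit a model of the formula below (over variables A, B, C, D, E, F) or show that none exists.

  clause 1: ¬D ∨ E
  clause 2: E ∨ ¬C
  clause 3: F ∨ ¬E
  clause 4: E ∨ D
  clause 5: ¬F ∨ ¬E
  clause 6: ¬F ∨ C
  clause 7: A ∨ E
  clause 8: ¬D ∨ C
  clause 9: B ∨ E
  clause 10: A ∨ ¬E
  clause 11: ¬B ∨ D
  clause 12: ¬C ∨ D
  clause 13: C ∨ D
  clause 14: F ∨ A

UNSATISFIABLE

Case D = False:
From the singleton clause (E), E = True.
From the singleton clause (F), F = True.
That conflicts with the unit clause (¬F).
Undo D and try D = True.
From the singleton clause (E), E = True.
From the singleton clause (F), F = True.
That conflicts with the unit clause (¬F).
Neither D = True nor D = False works.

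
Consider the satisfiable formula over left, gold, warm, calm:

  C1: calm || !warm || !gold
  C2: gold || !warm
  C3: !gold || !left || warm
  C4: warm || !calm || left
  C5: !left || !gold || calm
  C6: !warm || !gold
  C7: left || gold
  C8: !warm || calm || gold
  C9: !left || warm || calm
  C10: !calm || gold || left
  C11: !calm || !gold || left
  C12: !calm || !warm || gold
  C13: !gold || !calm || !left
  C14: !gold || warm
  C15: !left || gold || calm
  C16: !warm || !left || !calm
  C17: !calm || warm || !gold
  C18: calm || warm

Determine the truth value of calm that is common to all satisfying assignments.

Suppose calm = false.
Unit clause (warm) forces warm = true.
Unit clause (!gold) forces gold = false.
But (gold) is also a unit clause — contradiction.
So every satisfying assignment has calm = True.

True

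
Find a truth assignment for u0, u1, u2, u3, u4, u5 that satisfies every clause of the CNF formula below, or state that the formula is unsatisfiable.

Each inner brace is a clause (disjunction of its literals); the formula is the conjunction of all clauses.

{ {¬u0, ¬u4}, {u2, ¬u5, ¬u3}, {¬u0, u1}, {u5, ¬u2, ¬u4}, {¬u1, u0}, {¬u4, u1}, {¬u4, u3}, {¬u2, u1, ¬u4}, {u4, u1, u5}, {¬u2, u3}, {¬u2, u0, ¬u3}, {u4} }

Unit clause (u4) forces u4 = True.
Unit clause (¬u0) forces u0 = False.
Unit clause (¬u1) forces u1 = False.
That conflicts with the unit clause (u1).

UNSATISFIABLE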